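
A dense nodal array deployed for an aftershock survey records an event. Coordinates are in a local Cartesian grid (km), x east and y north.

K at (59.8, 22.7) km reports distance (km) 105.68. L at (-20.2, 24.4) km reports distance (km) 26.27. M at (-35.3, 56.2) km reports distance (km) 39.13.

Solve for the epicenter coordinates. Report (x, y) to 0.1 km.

-45.8 km east, 18.5 km north

Circle about each station: (x − 59.8)² + (y − 22.7)² = 105.68²; (x + 20.2)² + (y − 24.4)² = 26.27²; (x + 35.3)² + (y − 56.2)² = 39.13².
Subtracting pairs of circle equations eliminates x²+y² and gives linear equations (the radical axes):
-160.0 x + 3.4 y = 7390.22
-190.2 x + 67.0 y = 9950.31
Solving the 2×2 system: x ≈ -45.8, y ≈ 18.5 km.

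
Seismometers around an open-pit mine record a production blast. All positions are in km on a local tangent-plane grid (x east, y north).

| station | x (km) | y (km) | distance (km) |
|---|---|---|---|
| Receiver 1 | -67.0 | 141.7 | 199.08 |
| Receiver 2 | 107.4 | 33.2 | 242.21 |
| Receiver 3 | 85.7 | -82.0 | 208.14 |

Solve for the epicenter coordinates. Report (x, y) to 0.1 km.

-120.0 km east, -50.2 km north

Circle about each station: (x + 67.0)² + (y − 141.7)² = 199.08²; (x − 107.4)² + (y − 33.2)² = 242.21²; (x − 85.7)² + (y + 82.0)² = 208.14².
Subtracting the Receiver 1 equation from the Receiver 2 and Receiver 3 equations removes the quadratic terms:
348.8 x − 217.0 y = -30963.73
305.4 x − 447.4 y = -14188.81
Solving the 2×2 system: x ≈ -120.0, y ≈ -50.2 km.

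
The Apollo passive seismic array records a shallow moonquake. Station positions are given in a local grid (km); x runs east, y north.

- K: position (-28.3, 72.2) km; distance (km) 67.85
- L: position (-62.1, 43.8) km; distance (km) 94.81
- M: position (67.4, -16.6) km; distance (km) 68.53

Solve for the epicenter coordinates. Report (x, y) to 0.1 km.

(32.7, 42.5)

Circle about each station: (x + 28.3)² + (y − 72.2)² = 67.85²; (x + 62.1)² + (y − 43.8)² = 94.81²; (x − 67.4)² + (y + 16.6)² = 68.53².
Subtracting the K equation from the L and M equations removes the quadratic terms:
-67.6 x − 56.8 y = -4624.19
191.4 x − 177.6 y = -1288.15
Solving the 2×2 system: x ≈ 32.7, y ≈ 42.5 km.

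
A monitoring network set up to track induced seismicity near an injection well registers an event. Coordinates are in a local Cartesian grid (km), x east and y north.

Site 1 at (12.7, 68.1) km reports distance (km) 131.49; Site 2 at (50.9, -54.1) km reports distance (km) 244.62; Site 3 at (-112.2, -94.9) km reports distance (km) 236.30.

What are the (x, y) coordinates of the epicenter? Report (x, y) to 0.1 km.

(-96.8, 140.9)

Circle about each station: (x − 12.7)² + (y − 68.1)² = 131.49²; (x − 50.9)² + (y + 54.1)² = 244.62²; (x + 112.2)² + (y + 94.9)² = 236.30².
Subtracting the Site 1 equation from the Site 2 and Site 3 equations removes the quadratic terms:
76.4 x − 244.4 y = -41830.60
-249.8 x − 326.0 y = -21752.12
Solving the 2×2 system: x ≈ -96.8, y ≈ 140.9 km.
Check against Site 1 (with the unrounded x, y): √((x − 12.7)²+(y − 68.1)²) = 131.49 ≈ 131.49 km. ✓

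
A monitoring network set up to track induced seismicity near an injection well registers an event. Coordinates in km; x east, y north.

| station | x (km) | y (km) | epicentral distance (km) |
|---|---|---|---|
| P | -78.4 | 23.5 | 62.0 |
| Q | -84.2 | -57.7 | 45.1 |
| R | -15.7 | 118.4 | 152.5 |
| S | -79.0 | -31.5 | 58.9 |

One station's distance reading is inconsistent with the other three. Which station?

Solve using three stations at a time. Using P, Q, R (subtract circle equations pairwise → linear system) gives (x, y) ≈ (-48.1, -30.6).
Distances from that point to each station vs reported:
  P: calculated 62.0 vs reported 62.0 → residual 0.0 km
  Q: calculated 45.1 vs reported 45.1 → residual 0.0 km
  R: calculated 152.5 vs reported 152.5 → residual 0.0 km
  S: calculated 30.9 vs reported 58.9 → residual 28.0 km
P, Q, R are mutually consistent (residuals ≈ 0); S is off by 28.0 km.

S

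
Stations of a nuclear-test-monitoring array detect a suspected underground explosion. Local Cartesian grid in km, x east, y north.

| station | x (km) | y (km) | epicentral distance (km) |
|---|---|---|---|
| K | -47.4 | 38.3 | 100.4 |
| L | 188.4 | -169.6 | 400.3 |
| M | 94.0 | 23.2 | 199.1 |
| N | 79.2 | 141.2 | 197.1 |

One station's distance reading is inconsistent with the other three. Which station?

N

Solve using three stations at a time. Using K, L, M (subtract circle equations pairwise → linear system) gives (x, y) ≈ (-70.0, 136.2).
Distances from that point to each station vs reported:
  K: calculated 100.4 vs reported 100.4 → residual 0.0 km
  L: calculated 400.3 vs reported 400.3 → residual 0.0 km
  M: calculated 199.1 vs reported 199.1 → residual 0.0 km
  N: calculated 149.3 vs reported 197.1 → residual 47.8 km
K, L, M are mutually consistent (residuals ≈ 0); N is off by 47.8 km.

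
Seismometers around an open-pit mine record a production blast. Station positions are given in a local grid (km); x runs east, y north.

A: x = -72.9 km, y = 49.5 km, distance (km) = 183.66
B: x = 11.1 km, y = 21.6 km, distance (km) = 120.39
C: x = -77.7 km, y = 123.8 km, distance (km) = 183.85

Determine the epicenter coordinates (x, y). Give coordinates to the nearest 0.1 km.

Circle about each station: (x + 72.9)² + (y − 49.5)² = 183.66²; (x − 11.1)² + (y − 21.6)² = 120.39²; (x + 77.7)² + (y − 123.8)² = 183.85².
Subtracting the A equation from the B and C equations removes the quadratic terms:
168.0 x − 55.8 y = 12062.35
-9.6 x + 148.6 y = 13529.24
Solving the 2×2 system: x ≈ 104.3, y ≈ 97.8 km.

104.3 km east, 97.8 km north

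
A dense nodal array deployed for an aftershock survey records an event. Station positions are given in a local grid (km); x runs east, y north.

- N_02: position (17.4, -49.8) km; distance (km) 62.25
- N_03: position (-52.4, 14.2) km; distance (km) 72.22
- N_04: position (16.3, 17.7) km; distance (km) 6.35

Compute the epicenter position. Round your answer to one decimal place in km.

x ≈ 19.8 km, y ≈ 12.4 km

Circle about each station: (x − 17.4)² + (y + 49.8)² = 62.25²; (x + 52.4)² + (y − 14.2)² = 72.22²; (x − 16.3)² + (y − 17.7)² = 6.35².
Subtracting the N_02 equation from the N_03 and N_04 equations removes the quadratic terms:
-139.6 x + 128.0 y = -1176.07
-2.2 x + 135.0 y = 1630.92
Solving the 2×2 system: x ≈ 19.8, y ≈ 12.4 km.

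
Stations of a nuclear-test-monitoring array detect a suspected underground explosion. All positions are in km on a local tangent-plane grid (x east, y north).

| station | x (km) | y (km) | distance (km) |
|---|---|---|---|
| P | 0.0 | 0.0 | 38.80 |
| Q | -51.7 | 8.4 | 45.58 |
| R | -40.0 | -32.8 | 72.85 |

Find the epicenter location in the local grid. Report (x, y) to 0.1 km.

-15.2 km east, 35.7 km north

Circle about each station: x² + y² = 38.80²; (x + 51.7)² + (y − 8.4)² = 45.58²; (x + 40.0)² + (y + 32.8)² = 72.85².
Subtracting pairs of circle equations eliminates x²+y² and gives linear equations (the radical axes):
-103.4 x + 16.8 y = 2171.35
-80.0 x − 65.6 y = -1125.84
Solving the 2×2 system: x ≈ -15.2, y ≈ 35.7 km.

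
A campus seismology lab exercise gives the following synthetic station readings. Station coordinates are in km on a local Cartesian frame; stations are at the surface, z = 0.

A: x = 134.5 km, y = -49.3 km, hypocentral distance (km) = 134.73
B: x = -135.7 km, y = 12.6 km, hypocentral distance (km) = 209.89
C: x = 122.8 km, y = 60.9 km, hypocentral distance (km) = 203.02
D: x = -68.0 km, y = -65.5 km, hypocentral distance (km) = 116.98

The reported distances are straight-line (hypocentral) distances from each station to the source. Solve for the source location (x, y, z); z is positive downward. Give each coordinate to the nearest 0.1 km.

Each station gives a sphere (x−x_i)² + (y−y_i)² + z² = d_i² (stations at z=0).
Subtracting the A sphere from B and C: z² cancels, leaving linear equations in x and y:
-540.4 x + 123.8 y = -27849.13
-23.4 x + 220.4 y = -24797.04
Solving: x ≈ 26.402, y ≈ -109.706 km (keep extra digits for the depth step; rounded: 26.4, -109.7).
Then from the A sphere: z² = 134.73² − (x − 134.5)² − (y + 49.3)² with x = 26.402, y = -109.706, so z ≈ 53.086 ≈ 53.1 km.

(26.4, -109.7, 53.1)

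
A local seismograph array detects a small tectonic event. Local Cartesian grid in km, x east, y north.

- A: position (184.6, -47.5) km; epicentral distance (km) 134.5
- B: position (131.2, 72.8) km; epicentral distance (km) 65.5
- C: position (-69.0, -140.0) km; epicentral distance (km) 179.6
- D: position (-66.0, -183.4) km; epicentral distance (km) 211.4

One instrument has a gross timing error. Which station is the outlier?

B

Solve using three stations at a time. Using A, C, D (subtract circle equations pairwise → linear system) gives (x, y) ≈ (55.2, -10.0).
Distances from that point to each station vs reported:
  A: calculated 134.8 vs reported 134.5 → residual 0.3 km
  B: calculated 112.4 vs reported 65.5 → residual 46.9 km
  C: calculated 179.8 vs reported 179.6 → residual 0.2 km
  D: calculated 211.6 vs reported 211.4 → residual 0.2 km
A, C, D are mutually consistent (residuals ≈ 0); B is off by 46.9 km.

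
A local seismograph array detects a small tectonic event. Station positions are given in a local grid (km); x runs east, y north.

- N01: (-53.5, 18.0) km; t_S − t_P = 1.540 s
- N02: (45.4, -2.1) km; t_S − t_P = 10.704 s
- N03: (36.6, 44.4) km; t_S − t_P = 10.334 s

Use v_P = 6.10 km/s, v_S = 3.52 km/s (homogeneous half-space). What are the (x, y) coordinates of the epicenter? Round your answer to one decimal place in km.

-42.7 km east, 11.1 km north

Distance from S−P lag: d = Δt · v_P v_S / (v_P − v_S) = Δt · (6.10·3.52)/(6.10−3.52) ≈ 8.3225·Δt.
So d_N01 = 12.82, d_N02 = 89.08, d_N03 = 86.00 km.
Circle about each station: (x + 53.5)² + (y − 18.0)² = 12.82²; (x − 45.4)² + (y + 2.1)² = 89.08²; (x − 36.6)² + (y − 44.4)² = 86.00².
Subtracting the N01 equation from the N02 and N03 equations removes the quadratic terms:
197.8 x − 40.2 y = -8891.57
180.2 x + 52.8 y = -7106.98
Solving the 2×2 system: x ≈ -42.7, y ≈ 11.1 km.
Check against N01 (with the unrounded x, y): √((x + 53.5)²+(y − 18.0)²) = 12.82 ≈ 12.82 km. ✓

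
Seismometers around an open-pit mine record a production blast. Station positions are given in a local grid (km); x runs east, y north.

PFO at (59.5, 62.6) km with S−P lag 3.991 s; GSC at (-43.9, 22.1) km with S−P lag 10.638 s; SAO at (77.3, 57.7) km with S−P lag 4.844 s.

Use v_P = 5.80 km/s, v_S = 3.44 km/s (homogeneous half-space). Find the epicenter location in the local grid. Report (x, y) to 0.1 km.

Distance from S−P lag: d = Δt · v_P v_S / (v_P − v_S) = Δt · (5.80·3.44)/(5.80−3.44) ≈ 8.4542·Δt.
So d_PFO = 33.74, d_GSC = 89.94, d_SAO = 40.95 km.
Circle about each station: (x − 59.5)² + (y − 62.6)² = 33.74²; (x + 43.9)² + (y − 22.1)² = 89.94²; (x − 77.3)² + (y − 57.7)² = 40.95².
Subtracting the PFO equation from the GSC and SAO equations removes the quadratic terms:
-206.8 x − 81.0 y = -11994.21
35.6 x − 9.8 y = 1307.06
Solving the 2×2 system: x ≈ 45.5, y ≈ 31.9 km.

x ≈ 45.5 km, y ≈ 31.9 km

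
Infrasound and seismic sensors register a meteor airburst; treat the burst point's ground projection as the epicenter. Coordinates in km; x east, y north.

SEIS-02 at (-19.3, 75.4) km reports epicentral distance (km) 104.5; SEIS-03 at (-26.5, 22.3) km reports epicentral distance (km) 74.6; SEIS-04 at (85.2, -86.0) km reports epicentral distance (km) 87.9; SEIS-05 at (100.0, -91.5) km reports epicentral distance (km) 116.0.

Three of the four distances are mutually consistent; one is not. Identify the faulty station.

SEIS-05

Solve using three stations at a time. Using SEIS-02, SEIS-03, SEIS-04 (subtract circle equations pairwise → linear system) gives (x, y) ≈ (40.7, -10.2).
Distances from that point to each station vs reported:
  SEIS-02: calculated 104.5 vs reported 104.5 → residual 0.0 km
  SEIS-03: calculated 74.6 vs reported 74.6 → residual 0.0 km
  SEIS-04: calculated 87.9 vs reported 87.9 → residual 0.0 km
  SEIS-05: calculated 100.6 vs reported 116.0 → residual 15.4 km
SEIS-02, SEIS-03, SEIS-04 are mutually consistent (residuals ≈ 0); SEIS-05 is off by 15.4 km.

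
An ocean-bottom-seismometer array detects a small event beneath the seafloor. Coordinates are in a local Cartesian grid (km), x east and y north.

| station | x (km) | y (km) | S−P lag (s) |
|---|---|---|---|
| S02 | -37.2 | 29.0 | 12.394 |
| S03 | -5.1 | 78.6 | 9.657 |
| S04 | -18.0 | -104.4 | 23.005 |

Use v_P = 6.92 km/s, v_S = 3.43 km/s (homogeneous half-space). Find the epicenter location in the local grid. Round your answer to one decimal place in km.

Distance from S−P lag: d = Δt · v_P v_S / (v_P − v_S) = Δt · (6.92·3.43)/(6.92−3.43) ≈ 6.8010·Δt.
So d_S02 = 84.29, d_S03 = 65.68, d_S04 = 156.46 km.
Circle about each station: (x + 37.2)² + (y − 29.0)² = 84.29²; (x + 5.1)² + (y − 78.6)² = 65.68²; (x + 18.0)² + (y + 104.4)² = 156.46².
Subtracting the S02 equation from the S03 and S04 equations removes the quadratic terms:
64.2 x + 99.2 y = 6770.07
38.4 x − 266.8 y = -8376.41
Solving the 2×2 system: x ≈ 46.6, y ≈ 38.1 km.

x ≈ 46.6 km, y ≈ 38.1 km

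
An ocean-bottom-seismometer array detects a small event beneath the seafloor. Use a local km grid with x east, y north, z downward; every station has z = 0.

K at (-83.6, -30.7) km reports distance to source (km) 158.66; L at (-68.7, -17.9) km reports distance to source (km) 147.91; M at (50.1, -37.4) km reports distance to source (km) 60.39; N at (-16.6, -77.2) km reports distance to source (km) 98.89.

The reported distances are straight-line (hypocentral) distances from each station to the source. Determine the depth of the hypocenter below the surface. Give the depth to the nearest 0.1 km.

depth ≈ 55.7 km

Each station gives a sphere (x−x_i)² + (y−y_i)² + z² = d_i² (stations at z=0).
Subtracting the K sphere from L and M: z² cancels, leaving linear equations in x and y:
29.8 x + 25.6 y = 404.28
267.4 x − 13.4 y = 17503.36
Solving: x ≈ 62.597, y ≈ -57.075 km (keep extra digits for the depth step; rounded: 62.6, -57.1).
Then from the K sphere: z² = 158.66² − (x + 83.6)² − (y + 30.7)² with x = 62.597, y = -57.075, so z ≈ 55.712 ≈ 55.7 km.
Check against N (with the unrounded solution): distance 98.90 ≈ 98.89 km. ✓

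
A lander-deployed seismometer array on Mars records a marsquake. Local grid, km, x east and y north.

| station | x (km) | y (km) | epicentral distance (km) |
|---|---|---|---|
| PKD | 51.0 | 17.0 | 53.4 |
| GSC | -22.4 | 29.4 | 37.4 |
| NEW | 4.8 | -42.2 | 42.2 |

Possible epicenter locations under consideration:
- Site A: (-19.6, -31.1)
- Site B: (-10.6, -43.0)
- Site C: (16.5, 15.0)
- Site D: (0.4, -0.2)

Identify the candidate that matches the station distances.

For each candidate, compare |candidate − station| to the reported distance:
Site A: residuals PKD 32.0, GSC 23.2, NEW 15.4 → max 32.0 km
Site B: residuals PKD 32.6, GSC 36.0, NEW 26.8 → max 36.0 km
Site C: residuals PKD 18.8, GSC 4.1, NEW 16.2 → max 18.8 km
Site D: residuals PKD 0.0, GSC 0.0, NEW 0.0 → max 0.0 km
Only Site D has all residuals ≈ 0.

Site D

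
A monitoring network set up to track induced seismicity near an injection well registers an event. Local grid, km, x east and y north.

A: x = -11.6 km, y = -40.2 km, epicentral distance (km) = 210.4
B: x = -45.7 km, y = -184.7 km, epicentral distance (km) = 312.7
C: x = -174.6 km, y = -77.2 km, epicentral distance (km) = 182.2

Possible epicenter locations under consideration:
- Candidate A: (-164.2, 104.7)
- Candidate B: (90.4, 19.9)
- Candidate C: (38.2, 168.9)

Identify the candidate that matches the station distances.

Candidate A

For each candidate, compare |candidate − station| to the reported distance:
Candidate A: residuals A 0.0, B 0.0, C 0.0 → max 0.0 km
Candidate B: residuals A 92.0, B 67.0, C 100.0 → max 100.0 km
Candidate C: residuals A 4.5, B 50.7, C 143.1 → max 143.1 km
Only Candidate A has all residuals ≈ 0.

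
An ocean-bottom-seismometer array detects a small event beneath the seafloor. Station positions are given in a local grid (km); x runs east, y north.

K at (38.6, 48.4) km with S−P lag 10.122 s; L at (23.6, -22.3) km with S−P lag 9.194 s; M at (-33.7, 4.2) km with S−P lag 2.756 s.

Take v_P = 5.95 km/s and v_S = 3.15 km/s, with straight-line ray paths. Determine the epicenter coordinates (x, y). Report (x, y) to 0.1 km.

-22.3 km east, 18.7 km north

Distance from S−P lag: d = Δt · v_P v_S / (v_P − v_S) = Δt · (5.95·3.15)/(5.95−3.15) ≈ 6.6937·Δt.
So d_K = 67.75, d_L = 61.54, d_M = 18.45 km.
Circle about each station: (x − 38.6)² + (y − 48.4)² = 67.75²; (x − 23.6)² + (y + 22.3)² = 61.54²; (x + 33.7)² + (y − 4.2)² = 18.45².
Subtracting the K equation from the L and M equations removes the quadratic terms:
-30.0 x − 141.4 y = -1975.38
-144.6 x − 88.4 y = 1570.47
Solving the 2×2 system: x ≈ -22.3, y ≈ 18.7 km.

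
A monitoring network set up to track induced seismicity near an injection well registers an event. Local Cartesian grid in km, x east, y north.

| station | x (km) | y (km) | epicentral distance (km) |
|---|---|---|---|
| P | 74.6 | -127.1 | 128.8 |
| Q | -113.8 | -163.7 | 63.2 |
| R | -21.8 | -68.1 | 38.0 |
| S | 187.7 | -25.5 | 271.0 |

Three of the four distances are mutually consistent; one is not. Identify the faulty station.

Solve using three stations at a time. Using P, Q, S (subtract circle equations pairwise → linear system) gives (x, y) ≈ (-51.6, -152.6).
Distances from that point to each station vs reported:
  P: calculated 128.8 vs reported 128.8 → residual 0.0 km
  Q: calculated 63.2 vs reported 63.2 → residual 0.0 km
  R: calculated 89.6 vs reported 38.0 → residual 51.6 km
  S: calculated 271.0 vs reported 271.0 → residual 0.0 km
P, Q, S are mutually consistent (residuals ≈ 0); R is off by 51.6 km.

R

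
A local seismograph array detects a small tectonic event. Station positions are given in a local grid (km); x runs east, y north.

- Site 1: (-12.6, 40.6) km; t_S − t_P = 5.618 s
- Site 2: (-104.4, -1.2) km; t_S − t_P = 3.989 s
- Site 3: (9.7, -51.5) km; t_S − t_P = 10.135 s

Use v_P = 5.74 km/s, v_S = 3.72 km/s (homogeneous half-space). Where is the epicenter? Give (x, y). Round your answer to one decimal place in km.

(-68.8, 21.4)

Distance from S−P lag: d = Δt · v_P v_S / (v_P − v_S) = Δt · (5.74·3.72)/(5.74−3.72) ≈ 10.5707·Δt.
So d_Site 1 = 59.39, d_Site 2 = 42.17, d_Site 3 = 107.13 km.
Circle about each station: (x + 12.6)² + (y − 40.6)² = 59.39²; (x + 104.4)² + (y + 1.2)² = 42.17²; (x − 9.7)² + (y + 51.5)² = 107.13².
Subtracting the Site 1 equation from the Site 2 and Site 3 equations removes the quadratic terms:
-183.6 x − 83.6 y = 10842.54
44.6 x − 184.2 y = -7010.44
Solving the 2×2 system: x ≈ -68.8, y ≈ 21.4 km.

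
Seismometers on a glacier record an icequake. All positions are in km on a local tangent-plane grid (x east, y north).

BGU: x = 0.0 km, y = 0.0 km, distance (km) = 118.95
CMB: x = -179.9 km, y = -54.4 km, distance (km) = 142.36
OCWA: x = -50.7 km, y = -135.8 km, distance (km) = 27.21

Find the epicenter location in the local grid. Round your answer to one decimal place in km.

Circle about each station: x² + y² = 118.95²; (x + 179.9)² + (y + 54.4)² = 142.36²; (x + 50.7)² + (y + 135.8)² = 27.21².
Subtracting pairs of circle equations eliminates x²+y² and gives linear equations (the radical axes):
-359.8 x − 108.8 y = 29206.10
-101.4 x − 271.6 y = 34420.85
Solving the 2×2 system: x ≈ -48.3, y ≈ -108.7 km.
Check against BGU (with the unrounded x, y): √(x²+y²) = 118.95 ≈ 118.95 km. ✓

x ≈ -48.3 km, y ≈ -108.7 km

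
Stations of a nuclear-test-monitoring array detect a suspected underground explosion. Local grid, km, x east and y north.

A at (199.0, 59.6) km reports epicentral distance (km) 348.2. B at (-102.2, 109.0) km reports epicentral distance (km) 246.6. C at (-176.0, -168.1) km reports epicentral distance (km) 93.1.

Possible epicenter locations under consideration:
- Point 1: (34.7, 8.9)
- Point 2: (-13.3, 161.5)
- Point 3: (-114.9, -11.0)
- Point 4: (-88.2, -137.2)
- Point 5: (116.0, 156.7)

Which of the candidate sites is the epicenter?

For each candidate, compare |candidate − station| to the reported distance:
Point 1: residuals A 176.3, B 77.0, C 182.1 → max 182.1 km
Point 2: residuals A 112.7, B 143.4, C 274.5 → max 274.5 km
Point 3: residuals A 26.5, B 125.9, C 75.5 → max 125.9 km
Point 4: residuals A 0.0, B 0.0, C 0.0 → max 0.0 km
Point 5: residuals A 220.5, B 23.2, C 343.7 → max 343.7 km
Only Point 4 has all residuals ≈ 0.

Point 4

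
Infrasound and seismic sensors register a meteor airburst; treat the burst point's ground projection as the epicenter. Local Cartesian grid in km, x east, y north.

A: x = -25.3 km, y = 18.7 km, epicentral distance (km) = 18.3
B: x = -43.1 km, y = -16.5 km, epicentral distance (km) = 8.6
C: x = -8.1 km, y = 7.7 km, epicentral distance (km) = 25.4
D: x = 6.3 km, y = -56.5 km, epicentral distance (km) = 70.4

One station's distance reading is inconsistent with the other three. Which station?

Solve using three stations at a time. Using A, C, D (subtract circle equations pairwise → linear system) gives (x, y) ≈ (-32.9, 2.0).
Distances from that point to each station vs reported:
  A: calculated 18.3 vs reported 18.3 → residual 0.0 km
  B: calculated 21.1 vs reported 8.6 → residual 12.5 km
  C: calculated 25.4 vs reported 25.4 → residual 0.0 km
  D: calculated 70.4 vs reported 70.4 → residual 0.0 km
A, C, D are mutually consistent (residuals ≈ 0); B is off by 12.5 km.

B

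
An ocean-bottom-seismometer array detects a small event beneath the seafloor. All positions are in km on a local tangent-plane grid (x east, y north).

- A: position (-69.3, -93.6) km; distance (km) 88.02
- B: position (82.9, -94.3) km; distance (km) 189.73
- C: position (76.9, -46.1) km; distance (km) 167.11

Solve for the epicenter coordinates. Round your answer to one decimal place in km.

Circle about each station: (x + 69.3)² + (y + 93.6)² = 88.02²; (x − 82.9)² + (y + 94.3)² = 189.73²; (x − 76.9)² + (y + 46.1)² = 167.11².
Subtracting the A equation from the B and C equations removes the quadratic terms:
304.4 x − 1.4 y = -26048.50
292.4 x + 95.0 y = -25702.86
Solving the 2×2 system: x ≈ -85.6, y ≈ -7.1 km.

(-85.6, -7.1)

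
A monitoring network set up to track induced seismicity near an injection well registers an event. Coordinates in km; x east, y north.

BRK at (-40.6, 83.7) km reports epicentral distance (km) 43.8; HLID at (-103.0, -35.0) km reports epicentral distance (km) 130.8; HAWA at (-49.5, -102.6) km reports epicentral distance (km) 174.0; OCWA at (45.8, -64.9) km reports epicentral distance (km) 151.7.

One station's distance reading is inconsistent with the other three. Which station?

BRK

Solve using three stations at a time. Using HLID, HAWA, OCWA (subtract circle equations pairwise → linear system) gives (x, y) ≈ (-24.4, 69.6).
Distances from that point to each station vs reported:
  BRK: calculated 21.5 vs reported 43.8 → residual 22.3 km
  HLID: calculated 130.8 vs reported 130.8 → residual 0.0 km
  HAWA: calculated 174.0 vs reported 174.0 → residual 0.0 km
  OCWA: calculated 151.7 vs reported 151.7 → residual 0.0 km
HLID, HAWA, OCWA are mutually consistent (residuals ≈ 0); BRK is off by 22.3 km.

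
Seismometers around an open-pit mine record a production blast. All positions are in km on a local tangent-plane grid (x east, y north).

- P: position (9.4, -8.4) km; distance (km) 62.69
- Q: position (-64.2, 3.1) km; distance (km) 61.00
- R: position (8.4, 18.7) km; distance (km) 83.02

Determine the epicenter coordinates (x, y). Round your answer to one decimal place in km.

x ≈ -36.4 km, y ≈ -51.2 km

Circle about each station: (x − 9.4)² + (y + 8.4)² = 62.69²; (x + 64.2)² + (y − 3.1)² = 61.00²; (x − 8.4)² + (y − 18.7)² = 83.02².
Subtracting pairs of circle equations eliminates x²+y² and gives linear equations (the radical axes):
-147.2 x + 23.0 y = 4181.37
-2.0 x + 54.2 y = -2700.95
Solving the 2×2 system: x ≈ -36.4, y ≈ -51.2 km.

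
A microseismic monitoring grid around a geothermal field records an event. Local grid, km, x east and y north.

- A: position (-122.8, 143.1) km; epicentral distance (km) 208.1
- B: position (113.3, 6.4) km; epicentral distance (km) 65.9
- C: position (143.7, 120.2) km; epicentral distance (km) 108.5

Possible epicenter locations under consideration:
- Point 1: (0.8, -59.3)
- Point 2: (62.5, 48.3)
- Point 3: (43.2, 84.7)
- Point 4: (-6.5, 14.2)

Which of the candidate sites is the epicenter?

For each candidate, compare |candidate − station| to the reported distance:
Point 1: residuals A 29.1, B 64.4, C 120.9 → max 120.9 km
Point 2: residuals A 0.0, B 0.0, C 0.0 → max 0.0 km
Point 3: residuals A 32.1, B 39.2, C 1.9 → max 39.2 km
Point 4: residuals A 34.5, B 54.2, C 75.3 → max 75.3 km
Only Point 2 has all residuals ≈ 0.

Point 2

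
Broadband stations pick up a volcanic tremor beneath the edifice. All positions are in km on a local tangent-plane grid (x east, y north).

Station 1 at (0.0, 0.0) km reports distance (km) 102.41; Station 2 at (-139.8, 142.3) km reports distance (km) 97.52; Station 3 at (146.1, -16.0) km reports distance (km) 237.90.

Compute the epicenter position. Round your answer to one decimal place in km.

Circle about each station: x² + y² = 102.41²; (x + 139.8)² + (y − 142.3)² = 97.52²; (x − 146.1)² + (y + 16.0)² = 237.90².
Subtracting the Station 1 equation from the Station 2 and Station 3 equations removes the quadratic terms:
-279.6 x + 284.6 y = 40770.99
292.2 x − 32.0 y = -24507.39
Solving the 2×2 system: x ≈ -76.4, y ≈ 68.2 km.

x ≈ -76.4 km, y ≈ 68.2 km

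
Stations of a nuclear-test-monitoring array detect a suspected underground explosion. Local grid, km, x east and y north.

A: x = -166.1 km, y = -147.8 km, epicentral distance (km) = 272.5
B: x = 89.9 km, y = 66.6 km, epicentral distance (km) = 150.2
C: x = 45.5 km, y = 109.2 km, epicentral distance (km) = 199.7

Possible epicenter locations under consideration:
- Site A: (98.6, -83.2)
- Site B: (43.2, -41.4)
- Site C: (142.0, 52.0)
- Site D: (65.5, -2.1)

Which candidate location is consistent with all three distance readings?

Site A

For each candidate, compare |candidate − station| to the reported distance:
Site A: residuals A 0.0, B 0.1, C 0.1 → max 0.1 km
Site B: residuals A 37.7, B 32.5, C 49.1 → max 49.1 km
Site C: residuals A 94.7, B 96.1, C 87.5 → max 96.1 km
Site D: residuals A 1.1, B 77.3, C 86.6 → max 86.6 km
Only Site A has all residuals ≈ 0.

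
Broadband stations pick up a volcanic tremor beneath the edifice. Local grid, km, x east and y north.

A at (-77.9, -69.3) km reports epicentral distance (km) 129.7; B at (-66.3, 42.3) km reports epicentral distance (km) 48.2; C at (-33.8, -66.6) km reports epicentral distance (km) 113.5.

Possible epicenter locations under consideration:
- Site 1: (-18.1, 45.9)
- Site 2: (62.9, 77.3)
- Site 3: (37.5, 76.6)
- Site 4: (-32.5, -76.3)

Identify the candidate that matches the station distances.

For each candidate, compare |candidate − station| to the reported distance:
Site 1: residuals A 0.1, B 0.1, C 0.1 → max 0.1 km
Site 2: residuals A 73.6, B 85.7, C 59.9 → max 85.7 km
Site 3: residuals A 56.3, B 61.1, C 46.5 → max 61.1 km
Site 4: residuals A 83.8, B 75.1, C 103.7 → max 103.7 km
Only Site 1 has all residuals ≈ 0.

Site 1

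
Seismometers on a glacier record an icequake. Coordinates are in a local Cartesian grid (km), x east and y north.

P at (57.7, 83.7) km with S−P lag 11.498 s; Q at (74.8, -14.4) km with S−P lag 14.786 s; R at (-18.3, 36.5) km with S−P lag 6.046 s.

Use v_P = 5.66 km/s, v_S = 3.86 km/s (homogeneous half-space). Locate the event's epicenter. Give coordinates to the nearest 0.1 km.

(-81.5, 73.8)

Distance from S−P lag: d = Δt · v_P v_S / (v_P − v_S) = Δt · (5.66·3.86)/(5.66−3.86) ≈ 12.1376·Δt.
So d_P = 139.56, d_Q = 179.47, d_R = 73.38 km.
Circle about each station: (x − 57.7)² + (y − 83.7)² = 139.56²; (x − 74.8)² + (y + 14.4)² = 179.47²; (x + 18.3)² + (y − 36.5)² = 73.38².
Subtracting the P equation from the Q and R equations removes the quadratic terms:
34.2 x − 196.2 y = -17265.07
-152.0 x − 94.4 y = 5424.53
Solving the 2×2 system: x ≈ -81.5, y ≈ 73.8 km.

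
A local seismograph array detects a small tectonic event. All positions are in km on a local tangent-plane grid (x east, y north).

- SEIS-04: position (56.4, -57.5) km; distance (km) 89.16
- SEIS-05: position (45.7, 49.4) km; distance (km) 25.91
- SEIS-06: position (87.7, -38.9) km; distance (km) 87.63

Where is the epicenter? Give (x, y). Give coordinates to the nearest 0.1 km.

(31.1, 28.0)

Circle about each station: (x − 56.4)² + (y + 57.5)² = 89.16²; (x − 45.7)² + (y − 49.4)² = 25.91²; (x − 87.7)² + (y + 38.9)² = 87.63².
Subtracting pairs of circle equations eliminates x²+y² and gives linear equations (the radical axes):
-21.4 x + 213.8 y = 5319.82
62.6 x + 37.2 y = 2987.78
Solving the 2×2 system: x ≈ 31.1, y ≈ 28.0 km.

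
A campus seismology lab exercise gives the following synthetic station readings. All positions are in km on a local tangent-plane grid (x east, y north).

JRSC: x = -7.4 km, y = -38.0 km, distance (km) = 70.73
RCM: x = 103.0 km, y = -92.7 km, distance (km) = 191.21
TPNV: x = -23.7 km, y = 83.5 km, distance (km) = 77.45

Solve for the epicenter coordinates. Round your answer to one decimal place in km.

Circle about each station: (x + 7.4)² + (y + 38.0)² = 70.73²; (x − 103.0)² + (y + 92.7)² = 191.21²; (x + 23.7)² + (y − 83.5)² = 77.45².
Subtracting pairs of circle equations eliminates x²+y² and gives linear equations (the radical axes):
220.8 x − 109.4 y = -13855.00
-32.6 x + 243.0 y = 5039.41
Solving the 2×2 system: x ≈ -56.2, y ≈ 13.2 km.
Check against JRSC (with the unrounded x, y): √((x + 7.4)²+(y + 38.0)²) = 70.74 ≈ 70.73 km. ✓

x ≈ -56.2 km, y ≈ 13.2 km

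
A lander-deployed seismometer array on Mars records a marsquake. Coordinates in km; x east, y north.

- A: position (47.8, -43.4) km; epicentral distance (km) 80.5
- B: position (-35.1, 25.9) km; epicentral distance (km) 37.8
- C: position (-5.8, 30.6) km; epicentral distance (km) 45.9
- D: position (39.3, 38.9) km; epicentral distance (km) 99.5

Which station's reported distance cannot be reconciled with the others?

Solve using three stations at a time. Using A, B, C (subtract circle equations pairwise → linear system) gives (x, y) ≈ (-25.8, -10.7).
Distances from that point to each station vs reported:
  A: calculated 80.5 vs reported 80.5 → residual 0.0 km
  B: calculated 37.8 vs reported 37.8 → residual 0.0 km
  C: calculated 45.9 vs reported 45.9 → residual 0.0 km
  D: calculated 81.8 vs reported 99.5 → residual 17.7 km
A, B, C are mutually consistent (residuals ≈ 0); D is off by 17.7 km.

D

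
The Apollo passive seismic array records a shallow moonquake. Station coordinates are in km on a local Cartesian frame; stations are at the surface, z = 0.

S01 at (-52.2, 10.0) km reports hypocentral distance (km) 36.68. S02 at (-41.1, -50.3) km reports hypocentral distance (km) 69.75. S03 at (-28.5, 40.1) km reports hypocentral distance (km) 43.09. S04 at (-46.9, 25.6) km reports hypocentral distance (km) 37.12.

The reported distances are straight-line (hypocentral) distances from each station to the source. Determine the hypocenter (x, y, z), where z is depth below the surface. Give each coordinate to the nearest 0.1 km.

Each station gives a sphere (x−x_i)² + (y−y_i)² + z² = d_i² (stations at z=0).
Subtracting the S01 sphere from S02 and S03: z² cancels, leaving linear equations in x and y:
22.2 x − 120.6 y = -2125.18
47.4 x + 60.2 y = -915.91
Solving: x ≈ -33.801, y ≈ 11.400 km (keep extra digits for the depth step; rounded: -33.8, 11.4).
Then from the S01 sphere: z² = 36.68² − (x + 52.2)² − (y − 10.0)² with x = -33.801, y = 11.400, so z ≈ 31.701 ≈ 31.7 km.
Check against S04 (with the unrounded solution): distance 37.12 ≈ 37.12 km. ✓

x ≈ -33.8 km, y ≈ 11.4 km, depth ≈ 31.7 km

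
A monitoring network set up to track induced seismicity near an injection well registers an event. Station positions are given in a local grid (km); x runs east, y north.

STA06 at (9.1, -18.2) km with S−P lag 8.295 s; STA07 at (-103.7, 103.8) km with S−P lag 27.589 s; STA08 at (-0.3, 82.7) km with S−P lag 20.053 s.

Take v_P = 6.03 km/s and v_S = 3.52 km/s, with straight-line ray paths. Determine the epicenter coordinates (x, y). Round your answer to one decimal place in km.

Distance from S−P lag: d = Δt · v_P v_S / (v_P − v_S) = Δt · (6.03·3.52)/(6.03−3.52) ≈ 8.4564·Δt.
So d_STA06 = 70.15, d_STA07 = 233.30, d_STA08 = 169.58 km.
Circle about each station: (x − 9.1)² + (y + 18.2)² = 70.15²; (x + 103.7)² + (y − 103.8)² = 233.30²; (x + 0.3)² + (y − 82.7)² = 169.58².
Subtracting the STA06 equation from the STA07 and STA08 equations removes the quadratic terms:
-225.6 x + 244.0 y = -28393.79
-18.8 x + 201.8 y = -17411.02
Solving the 2×2 system: x ≈ 36.2, y ≈ -82.9 km.

x ≈ 36.2 km, y ≈ -82.9 km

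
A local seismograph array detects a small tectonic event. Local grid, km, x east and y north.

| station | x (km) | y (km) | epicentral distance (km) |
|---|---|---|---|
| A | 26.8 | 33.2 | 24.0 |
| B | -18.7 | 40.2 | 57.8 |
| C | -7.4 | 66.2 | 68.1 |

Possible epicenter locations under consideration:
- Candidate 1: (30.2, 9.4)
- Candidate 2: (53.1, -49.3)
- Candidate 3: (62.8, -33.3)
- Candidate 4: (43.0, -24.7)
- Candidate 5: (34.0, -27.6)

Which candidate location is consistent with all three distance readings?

For each candidate, compare |candidate − station| to the reported distance:
Candidate 1: residuals A 0.0, B 0.0, C 0.0 → max 0.0 km
Candidate 2: residuals A 62.6, B 56.9, C 62.3 → max 62.6 km
Candidate 3: residuals A 51.6, B 51.9, C 53.7 → max 53.7 km
Candidate 4: residuals A 36.1, B 31.7, C 35.8 → max 36.1 km
Candidate 5: residuals A 37.2, B 28.1, C 34.4 → max 37.2 km
Only Candidate 1 has all residuals ≈ 0.

Candidate 1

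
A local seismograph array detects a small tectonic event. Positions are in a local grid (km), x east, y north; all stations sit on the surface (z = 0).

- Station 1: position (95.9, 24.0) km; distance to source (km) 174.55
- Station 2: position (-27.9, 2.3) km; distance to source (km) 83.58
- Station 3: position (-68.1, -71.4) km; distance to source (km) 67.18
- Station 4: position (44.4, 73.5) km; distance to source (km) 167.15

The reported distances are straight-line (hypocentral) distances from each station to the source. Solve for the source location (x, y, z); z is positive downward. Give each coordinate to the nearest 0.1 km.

(-49.7, -50.4, 61.1)

Each station gives a sphere (x−x_i)² + (y−y_i)² + z² = d_i² (stations at z=0).
Subtracting the Station 1 sphere from Station 2 and Station 3: z² cancels, leaving linear equations in x and y:
-247.6 x − 43.4 y = 14492.98
-328.0 x − 190.8 y = 25917.31
Solving: x ≈ -49.700, y ≈ -50.396 km (keep extra digits for the depth step; rounded: -49.7, -50.4).
Then from the Station 1 sphere: z² = 174.55² − (x − 95.9)² − (y − 24.0)² with x = -49.700, y = -50.396, so z ≈ 61.103 ≈ 61.1 km.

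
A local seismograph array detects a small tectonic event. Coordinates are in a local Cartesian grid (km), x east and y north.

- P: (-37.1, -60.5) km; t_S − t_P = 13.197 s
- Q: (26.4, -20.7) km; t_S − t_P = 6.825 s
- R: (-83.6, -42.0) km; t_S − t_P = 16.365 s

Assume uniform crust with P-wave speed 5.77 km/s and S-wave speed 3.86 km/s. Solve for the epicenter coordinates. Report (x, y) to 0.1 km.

(100.4, 8.6)

Distance from S−P lag: d = Δt · v_P v_S / (v_P − v_S) = Δt · (5.77·3.86)/(5.77−3.86) ≈ 11.6608·Δt.
So d_P = 153.89, d_Q = 79.59, d_R = 190.83 km.
Circle about each station: (x + 37.1)² + (y + 60.5)² = 153.89²; (x − 26.4)² + (y + 20.7)² = 79.59²; (x + 83.6)² + (y + 42.0)² = 190.83².
Subtracting pairs of circle equations eliminates x²+y² and gives linear equations (the radical axes):
127.0 x + 79.6 y = 13436.35
-93.0 x + 37.0 y = -9017.66
Solving the 2×2 system: x ≈ 100.4, y ≈ 8.6 km.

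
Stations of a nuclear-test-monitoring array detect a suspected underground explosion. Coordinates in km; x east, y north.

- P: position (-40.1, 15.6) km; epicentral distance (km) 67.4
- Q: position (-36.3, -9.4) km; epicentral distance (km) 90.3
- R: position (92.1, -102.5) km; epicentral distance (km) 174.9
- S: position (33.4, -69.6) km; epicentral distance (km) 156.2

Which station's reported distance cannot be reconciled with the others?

Solve using three stations at a time. Using P, Q, S (subtract circle equations pairwise → linear system) gives (x, y) ≈ (-15.9, 78.7).
Distances from that point to each station vs reported:
  P: calculated 67.6 vs reported 67.4 → residual 0.2 km
  Q: calculated 90.5 vs reported 90.3 → residual 0.2 km
  R: calculated 210.9 vs reported 174.9 → residual 36.0 km
  S: calculated 156.3 vs reported 156.2 → residual 0.1 km
P, Q, S are mutually consistent (residuals ≈ 0); R is off by 36.0 km.

R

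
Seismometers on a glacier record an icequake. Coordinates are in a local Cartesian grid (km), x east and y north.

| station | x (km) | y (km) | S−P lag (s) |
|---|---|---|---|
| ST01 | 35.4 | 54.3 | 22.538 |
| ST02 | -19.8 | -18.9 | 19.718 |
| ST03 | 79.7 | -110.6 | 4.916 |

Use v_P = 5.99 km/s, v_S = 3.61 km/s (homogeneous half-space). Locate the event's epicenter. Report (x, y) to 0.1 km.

Distance from S−P lag: d = Δt · v_P v_S / (v_P − v_S) = Δt · (5.99·3.61)/(5.99−3.61) ≈ 9.0857·Δt.
So d_ST01 = 204.77, d_ST02 = 179.15, d_ST03 = 44.67 km.
Circle about each station: (x − 35.4)² + (y − 54.3)² = 204.77²; (x + 19.8)² + (y + 18.9)² = 179.15²; (x − 79.7)² + (y + 110.6)² = 44.67².
Subtracting the ST01 equation from the ST02 and ST03 equations removes the quadratic terms:
-110.4 x − 146.4 y = 6383.63
88.6 x − 329.8 y = 54318.14
Solving the 2×2 system: x ≈ 118.4, y ≈ -132.9 km.

(118.4, -132.9)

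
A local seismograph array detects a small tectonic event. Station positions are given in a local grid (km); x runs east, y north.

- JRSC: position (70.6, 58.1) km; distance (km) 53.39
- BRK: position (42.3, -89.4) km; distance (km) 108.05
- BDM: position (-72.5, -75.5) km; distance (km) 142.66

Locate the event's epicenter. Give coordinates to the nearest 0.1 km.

Circle about each station: (x − 70.6)² + (y − 58.1)² = 53.39²; (x − 42.3)² + (y + 89.4)² = 108.05²; (x + 72.5)² + (y + 75.5)² = 142.66².
Subtracting pairs of circle equations eliminates x²+y² and gives linear equations (the radical axes):
-56.6 x − 295.0 y = -7402.63
-286.2 x − 267.2 y = -14904.85
Solving the 2×2 system: x ≈ 34.9, y ≈ 18.4 km.

34.9 km east, 18.4 km north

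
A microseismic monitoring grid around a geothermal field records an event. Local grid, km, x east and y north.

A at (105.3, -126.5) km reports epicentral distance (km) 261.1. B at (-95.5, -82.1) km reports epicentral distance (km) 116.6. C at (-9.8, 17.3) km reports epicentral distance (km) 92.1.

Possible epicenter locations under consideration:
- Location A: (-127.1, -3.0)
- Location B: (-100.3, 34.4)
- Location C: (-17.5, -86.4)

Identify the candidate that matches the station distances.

For each candidate, compare |candidate − station| to the reported distance:
Location A: residuals A 2.1, B 31.4, C 26.9 → max 31.4 km
Location B: residuals A 0.0, B 0.0, C 0.0 → max 0.0 km
Location C: residuals A 131.9, B 38.5, C 11.9 → max 131.9 km
Only Location B has all residuals ≈ 0.

Location B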